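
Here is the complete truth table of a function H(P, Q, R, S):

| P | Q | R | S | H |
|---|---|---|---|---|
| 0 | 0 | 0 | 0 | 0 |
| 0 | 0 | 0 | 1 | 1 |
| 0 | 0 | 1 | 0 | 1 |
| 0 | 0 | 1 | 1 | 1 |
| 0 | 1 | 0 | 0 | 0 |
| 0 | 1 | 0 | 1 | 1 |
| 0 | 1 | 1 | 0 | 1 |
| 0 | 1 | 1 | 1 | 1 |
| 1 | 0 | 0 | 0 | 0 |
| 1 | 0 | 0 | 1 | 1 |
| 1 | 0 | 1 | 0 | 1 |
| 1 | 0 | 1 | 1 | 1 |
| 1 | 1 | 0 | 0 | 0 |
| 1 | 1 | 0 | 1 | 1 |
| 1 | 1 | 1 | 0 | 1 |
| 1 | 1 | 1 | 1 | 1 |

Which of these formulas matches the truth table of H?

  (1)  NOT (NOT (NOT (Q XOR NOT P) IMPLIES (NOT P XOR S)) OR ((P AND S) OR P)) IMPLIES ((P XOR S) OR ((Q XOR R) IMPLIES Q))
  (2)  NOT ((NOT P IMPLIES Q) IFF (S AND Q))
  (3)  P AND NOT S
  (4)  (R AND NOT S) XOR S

(1) fails at (0,0,0,0): the formula yields 1, H is 0.
(2) fails at (0,0,0,1): the formula yields 0, H is 1.
(3) fails at (0,0,0,1): the formula yields 0, H is 1.
That leaves (4). Evaluating it on every row reproduces the table of H exactly.

4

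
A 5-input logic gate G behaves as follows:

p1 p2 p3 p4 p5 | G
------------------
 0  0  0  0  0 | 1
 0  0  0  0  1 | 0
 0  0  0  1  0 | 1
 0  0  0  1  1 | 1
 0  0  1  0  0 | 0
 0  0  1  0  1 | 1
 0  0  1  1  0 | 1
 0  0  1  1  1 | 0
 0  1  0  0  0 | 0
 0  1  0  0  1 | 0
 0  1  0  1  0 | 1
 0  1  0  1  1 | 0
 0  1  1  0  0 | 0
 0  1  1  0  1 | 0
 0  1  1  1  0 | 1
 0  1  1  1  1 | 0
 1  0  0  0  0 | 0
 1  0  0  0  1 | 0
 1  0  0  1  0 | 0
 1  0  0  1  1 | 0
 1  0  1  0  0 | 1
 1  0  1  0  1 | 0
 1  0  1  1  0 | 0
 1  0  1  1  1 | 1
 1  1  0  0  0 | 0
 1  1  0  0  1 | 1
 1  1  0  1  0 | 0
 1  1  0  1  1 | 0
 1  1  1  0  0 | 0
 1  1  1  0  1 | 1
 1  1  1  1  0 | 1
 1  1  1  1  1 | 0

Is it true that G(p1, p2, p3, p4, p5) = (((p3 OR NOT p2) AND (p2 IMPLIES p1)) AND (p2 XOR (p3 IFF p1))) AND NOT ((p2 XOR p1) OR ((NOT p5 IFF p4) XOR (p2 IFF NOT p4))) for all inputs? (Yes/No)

Test each input against both G and the formula:
  p1=0, p2=0, p3=0, p4=0, p5=0: formula gives 1, G = 1 ✓
  p1=0, p2=0, p3=0, p4=0, p5=1: formula gives 0, G = 0 ✓
  p1=0, p2=0, p3=0, p4=1, p5=0: formula gives 1, G = 1 ✓
  p1=0, p2=0, p3=0, p4=1, p5=1: formula gives 0, but G = 1 ✗
A single disagreement suffices: at (0,0,0,1,1) they differ, so the formula does not compute G.

No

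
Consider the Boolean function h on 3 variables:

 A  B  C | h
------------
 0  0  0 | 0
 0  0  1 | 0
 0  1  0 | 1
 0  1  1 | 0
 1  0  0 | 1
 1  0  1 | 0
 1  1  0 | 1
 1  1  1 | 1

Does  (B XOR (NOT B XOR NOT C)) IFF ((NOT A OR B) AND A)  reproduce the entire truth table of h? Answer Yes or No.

Test each input against both h and the formula:
  A=0, B=0, C=0: formula gives 1, but h = 0 ✗
Row (0,0,0) is a counterexample, so the formula is not equivalent to h.

No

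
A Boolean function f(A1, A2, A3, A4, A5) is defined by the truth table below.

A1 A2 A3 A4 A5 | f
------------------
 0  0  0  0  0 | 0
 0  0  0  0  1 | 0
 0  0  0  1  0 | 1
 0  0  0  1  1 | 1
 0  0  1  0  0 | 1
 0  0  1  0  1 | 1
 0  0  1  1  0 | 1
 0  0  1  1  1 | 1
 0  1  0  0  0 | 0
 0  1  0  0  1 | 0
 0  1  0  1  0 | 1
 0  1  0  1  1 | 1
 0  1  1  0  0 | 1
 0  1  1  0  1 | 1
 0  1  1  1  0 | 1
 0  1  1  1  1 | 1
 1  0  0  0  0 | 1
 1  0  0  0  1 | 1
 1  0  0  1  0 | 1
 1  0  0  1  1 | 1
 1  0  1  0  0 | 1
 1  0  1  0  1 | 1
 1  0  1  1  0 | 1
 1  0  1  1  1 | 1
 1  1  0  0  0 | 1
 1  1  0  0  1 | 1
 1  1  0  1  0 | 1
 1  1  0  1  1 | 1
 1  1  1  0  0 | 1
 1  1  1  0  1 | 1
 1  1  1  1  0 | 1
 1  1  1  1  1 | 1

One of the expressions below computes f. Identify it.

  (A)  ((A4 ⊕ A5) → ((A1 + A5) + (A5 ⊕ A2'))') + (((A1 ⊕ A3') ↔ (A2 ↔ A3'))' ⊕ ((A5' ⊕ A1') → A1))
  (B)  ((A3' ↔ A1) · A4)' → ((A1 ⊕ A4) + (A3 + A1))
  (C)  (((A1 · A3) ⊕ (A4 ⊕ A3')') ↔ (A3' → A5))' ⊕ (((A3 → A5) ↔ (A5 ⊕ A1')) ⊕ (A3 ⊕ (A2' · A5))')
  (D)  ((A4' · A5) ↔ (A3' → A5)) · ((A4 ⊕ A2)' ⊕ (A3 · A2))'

B

(A): at (0,0,0,0,0) it gives 1, but f = 0 — eliminated.
(C): at (0,0,0,0,1) it gives 1, but f = 0 — eliminated.
(D): at (0,0,0,1,1) it gives 0, but f = 1 — eliminated.
Only (B) survives; checking it on all 32 rows confirms it matches f.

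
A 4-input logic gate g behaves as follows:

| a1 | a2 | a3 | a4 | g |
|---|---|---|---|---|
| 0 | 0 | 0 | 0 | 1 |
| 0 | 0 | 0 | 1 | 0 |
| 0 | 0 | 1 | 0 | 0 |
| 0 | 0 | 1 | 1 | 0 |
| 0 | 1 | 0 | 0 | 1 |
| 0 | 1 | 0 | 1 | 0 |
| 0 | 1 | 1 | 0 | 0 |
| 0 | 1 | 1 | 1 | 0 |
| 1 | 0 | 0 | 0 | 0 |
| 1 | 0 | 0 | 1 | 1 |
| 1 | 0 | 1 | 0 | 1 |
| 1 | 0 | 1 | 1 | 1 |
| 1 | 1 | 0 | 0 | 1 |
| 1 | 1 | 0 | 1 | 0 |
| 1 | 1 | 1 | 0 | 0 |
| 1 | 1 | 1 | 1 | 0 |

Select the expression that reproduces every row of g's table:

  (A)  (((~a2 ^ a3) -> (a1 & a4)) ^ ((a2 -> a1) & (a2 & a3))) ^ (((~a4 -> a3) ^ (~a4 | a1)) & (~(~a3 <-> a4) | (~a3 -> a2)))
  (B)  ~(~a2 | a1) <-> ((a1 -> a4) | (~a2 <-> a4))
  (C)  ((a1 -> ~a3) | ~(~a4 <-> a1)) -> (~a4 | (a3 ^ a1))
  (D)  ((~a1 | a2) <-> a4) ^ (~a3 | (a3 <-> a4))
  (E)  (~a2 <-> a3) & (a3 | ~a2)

D

(A): at (0,0,1,0) it gives 1, but g = 0 — eliminated.
(B): at (0,0,0,0) it gives 0, but g = 1 — eliminated.
(C): at (0,0,1,0) it gives 1, but g = 0 — eliminated.
(E): at (0,0,0,0) it gives 0, but g = 1 — eliminated.
Only (D) survives; checking it on all 16 rows confirms it matches g.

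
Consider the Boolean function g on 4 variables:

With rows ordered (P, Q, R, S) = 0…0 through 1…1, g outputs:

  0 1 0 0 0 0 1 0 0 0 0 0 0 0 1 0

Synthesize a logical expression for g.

Collect the rows where g=1 — (0,0,0,1), (0,1,1,0), (1,1,1,0) — and write one minterm per row: ¬P·¬Q·¬R·S, ¬P·Q·R·¬S, P·Q·R·¬S. Their union (logical OR) reproduces the table exactly.

g(P, Q, R, S) = ((((~P & ~Q) & ~R) & S) | (((~P & Q) & R) & ~S)) | (((P & Q) & R) & ~S)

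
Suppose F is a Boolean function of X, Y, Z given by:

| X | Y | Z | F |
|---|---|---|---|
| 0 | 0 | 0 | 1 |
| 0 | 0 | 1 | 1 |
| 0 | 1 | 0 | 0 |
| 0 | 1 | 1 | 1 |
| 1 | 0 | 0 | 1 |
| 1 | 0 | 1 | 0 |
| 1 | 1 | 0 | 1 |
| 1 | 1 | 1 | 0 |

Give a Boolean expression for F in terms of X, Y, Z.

There are just 3 zero rows: (0,1,0), (1,0,1), (1,1,1). Their minterms are ¬X·Y·¬Z, X·¬Y·Z, X·Y·Z; the OR of those covers precisely the 0-outputs, and negating it yields F.

F(X, Y, Z) = ¬((((¬X ∧ Y) ∧ ¬Z) ∨ ((X ∧ ¬Y) ∧ Z)) ∨ ((X ∧ Y) ∧ Z))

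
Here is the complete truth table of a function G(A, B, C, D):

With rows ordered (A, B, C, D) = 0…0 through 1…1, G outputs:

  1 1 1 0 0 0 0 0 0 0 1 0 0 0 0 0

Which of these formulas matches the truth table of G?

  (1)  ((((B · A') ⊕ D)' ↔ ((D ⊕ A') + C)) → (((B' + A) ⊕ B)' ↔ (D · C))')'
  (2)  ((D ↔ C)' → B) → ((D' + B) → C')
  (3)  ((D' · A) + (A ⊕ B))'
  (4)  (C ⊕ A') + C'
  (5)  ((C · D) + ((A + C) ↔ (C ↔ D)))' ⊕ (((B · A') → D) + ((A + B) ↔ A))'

(2) disagrees with G on (0,0,1,1) (formula → 1, table → 0); rule it out.
(3) disagrees with G on (0,0,1,1) (formula → 1, table → 0); rule it out.
(4) disagrees with G on (0,0,1,0) (formula → 0, table → 1); rule it out.
(5) disagrees with G on (0,0,0,1) (formula → 0, table → 1); rule it out.
(1) is the remaining candidate, and it agrees with G on all 16 inputs.

1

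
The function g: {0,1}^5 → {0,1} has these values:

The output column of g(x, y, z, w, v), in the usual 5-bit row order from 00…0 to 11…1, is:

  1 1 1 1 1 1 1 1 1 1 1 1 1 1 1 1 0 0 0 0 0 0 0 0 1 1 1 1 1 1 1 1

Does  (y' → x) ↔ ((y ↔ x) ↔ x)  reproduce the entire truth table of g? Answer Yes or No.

Evaluate (y' → x) ↔ ((y ↔ x) ↔ x) on each row and compare to g:
  x=0, y=0, z=0, w=0, v=0: formula gives 1, g = 1 ✓
  x=0, y=0, z=0, w=0, v=1: formula gives 1, g = 1 ✓
  x=0, y=0, z=0, w=1, v=0: formula gives 1, g = 1 ✓
  x=0, y=0, z=0, w=1, v=1: formula gives 1, g = 1 ✓
  …and likewise for the remaining 28 rows.
Every row agrees, so the formula is equivalent.

Yes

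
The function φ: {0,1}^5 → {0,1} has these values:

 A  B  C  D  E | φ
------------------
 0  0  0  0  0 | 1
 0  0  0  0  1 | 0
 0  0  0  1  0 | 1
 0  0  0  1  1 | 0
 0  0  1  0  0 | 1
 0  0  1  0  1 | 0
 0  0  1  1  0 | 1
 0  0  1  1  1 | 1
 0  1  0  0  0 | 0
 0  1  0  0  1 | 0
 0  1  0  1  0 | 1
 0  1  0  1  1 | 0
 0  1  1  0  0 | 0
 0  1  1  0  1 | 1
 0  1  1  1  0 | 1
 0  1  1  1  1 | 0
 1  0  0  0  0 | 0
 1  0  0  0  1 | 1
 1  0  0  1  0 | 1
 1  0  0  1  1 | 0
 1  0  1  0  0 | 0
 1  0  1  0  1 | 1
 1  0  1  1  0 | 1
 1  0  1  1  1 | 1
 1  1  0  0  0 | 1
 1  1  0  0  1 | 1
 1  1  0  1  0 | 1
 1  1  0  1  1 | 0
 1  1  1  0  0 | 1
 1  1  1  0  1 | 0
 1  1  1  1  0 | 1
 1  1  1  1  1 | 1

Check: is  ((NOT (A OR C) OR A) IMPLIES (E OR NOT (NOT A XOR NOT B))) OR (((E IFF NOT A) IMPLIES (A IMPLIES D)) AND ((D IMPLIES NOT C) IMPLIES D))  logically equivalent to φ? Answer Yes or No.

Check the formula against φ row by row:
  A=0, B=0, C=0, D=0, E=0: formula gives 1, φ = 1 ✓
  A=0, B=0, C=0, D=0, E=1: formula gives 1, but φ = 0 ✗
Since they disagree at (0,0,0,0,1), the expression is not a correct formula for φ.

No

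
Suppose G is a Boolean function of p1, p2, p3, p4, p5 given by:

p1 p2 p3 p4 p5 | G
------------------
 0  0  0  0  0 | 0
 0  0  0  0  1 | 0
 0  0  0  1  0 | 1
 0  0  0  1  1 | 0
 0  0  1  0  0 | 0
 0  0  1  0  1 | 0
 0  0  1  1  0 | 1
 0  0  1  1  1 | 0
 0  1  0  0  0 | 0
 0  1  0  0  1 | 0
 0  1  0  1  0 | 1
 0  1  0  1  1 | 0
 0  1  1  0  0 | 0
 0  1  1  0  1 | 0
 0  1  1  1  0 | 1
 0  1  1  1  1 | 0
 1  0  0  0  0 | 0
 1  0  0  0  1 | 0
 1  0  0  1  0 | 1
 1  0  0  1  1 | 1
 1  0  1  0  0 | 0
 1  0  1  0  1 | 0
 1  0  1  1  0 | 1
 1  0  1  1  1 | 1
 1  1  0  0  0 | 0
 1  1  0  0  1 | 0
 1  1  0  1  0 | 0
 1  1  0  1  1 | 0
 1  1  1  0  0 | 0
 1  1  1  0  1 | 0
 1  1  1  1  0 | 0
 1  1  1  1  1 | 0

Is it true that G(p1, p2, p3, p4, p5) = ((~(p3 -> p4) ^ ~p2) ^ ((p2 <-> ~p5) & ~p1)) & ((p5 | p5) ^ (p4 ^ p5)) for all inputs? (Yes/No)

Test each input against both G and the formula:
  p1=0, p2=0, p3=0, p4=0, p5=0: formula gives 0, G = 0 ✓
  p1=0, p2=0, p3=0, p4=0, p5=1: formula gives 0, G = 0 ✓
  p1=0, p2=0, p3=0, p4=1, p5=0: formula gives 1, G = 1 ✓
  p1=0, p2=0, p3=0, p4=1, p5=1: formula gives 0, G = 0 ✓
  … (the remaining 28 rows also agree.)
Every row agrees, so the formula is equivalent.

Yes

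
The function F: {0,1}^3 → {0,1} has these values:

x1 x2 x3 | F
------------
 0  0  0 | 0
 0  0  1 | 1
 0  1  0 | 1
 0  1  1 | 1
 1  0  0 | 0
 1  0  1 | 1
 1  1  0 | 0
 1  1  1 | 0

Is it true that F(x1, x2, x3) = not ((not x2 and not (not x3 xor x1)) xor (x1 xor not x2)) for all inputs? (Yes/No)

Check the formula against F row by row:
  x1=0, x2=0, x3=0: formula gives 0, F = 0 ✓
  x1=0, x2=0, x3=1: formula gives 1, F = 1 ✓
  x1=0, x2=1, x3=0: formula gives 1, F = 1 ✓
  x1=0, x2=1, x3=1: formula gives 1, F = 1 ✓
  x1=1, x2=0, x3=0: formula gives 0, F = 0 ✓
  … (the remaining 3 rows also agree.)
No disagreement on any input; they are logically equivalent.

Yes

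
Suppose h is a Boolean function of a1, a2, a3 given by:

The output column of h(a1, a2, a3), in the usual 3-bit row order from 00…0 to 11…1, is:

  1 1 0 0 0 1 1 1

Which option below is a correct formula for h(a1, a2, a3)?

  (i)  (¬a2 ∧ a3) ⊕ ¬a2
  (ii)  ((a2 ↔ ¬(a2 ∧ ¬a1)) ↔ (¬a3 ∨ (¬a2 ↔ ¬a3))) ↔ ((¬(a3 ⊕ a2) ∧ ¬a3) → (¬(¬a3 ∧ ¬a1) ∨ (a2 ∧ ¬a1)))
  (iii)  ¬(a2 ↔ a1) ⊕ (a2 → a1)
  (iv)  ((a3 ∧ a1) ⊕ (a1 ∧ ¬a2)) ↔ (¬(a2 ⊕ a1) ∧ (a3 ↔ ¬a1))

(i): at (0,0,1) it gives 0, but h = 1 — eliminated.
(iii): at (0,1,0) it gives 1, but h = 0 — eliminated.
(iv): at (0,0,1) it gives 0, but h = 1 — eliminated.
Only (ii) survives; checking it on all 8 rows confirms it matches h.

ii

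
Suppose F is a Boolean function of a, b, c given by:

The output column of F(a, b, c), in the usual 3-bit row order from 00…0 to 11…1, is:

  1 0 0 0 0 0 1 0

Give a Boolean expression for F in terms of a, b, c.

Collect the rows where F=1 — (0,0,0), (1,1,0) — and write one minterm per row: ¬a·¬b·¬c, a·b·¬c. Their union (logical OR) reproduces the table exactly.

F(a, b, c) = ((¬a ∧ ¬b) ∧ ¬c) ∨ ((a ∧ b) ∧ ¬c)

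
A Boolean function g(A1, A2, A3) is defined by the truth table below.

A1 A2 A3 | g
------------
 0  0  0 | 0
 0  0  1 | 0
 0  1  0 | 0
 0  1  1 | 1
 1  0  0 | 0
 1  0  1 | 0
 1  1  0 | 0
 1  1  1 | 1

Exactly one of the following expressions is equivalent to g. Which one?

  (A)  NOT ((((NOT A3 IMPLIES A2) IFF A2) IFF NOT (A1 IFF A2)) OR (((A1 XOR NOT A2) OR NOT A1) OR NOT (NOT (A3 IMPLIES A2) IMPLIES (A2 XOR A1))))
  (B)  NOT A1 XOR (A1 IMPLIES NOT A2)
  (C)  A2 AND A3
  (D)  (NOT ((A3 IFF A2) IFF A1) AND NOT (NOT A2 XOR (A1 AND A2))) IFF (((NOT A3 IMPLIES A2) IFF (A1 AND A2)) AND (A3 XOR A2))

C

(A): at (0,1,1) it gives 0, but g = 1 — eliminated.
(B): at (0,1,1) it gives 0, but g = 1 — eliminated.
(D): at (0,0,0) it gives 1, but g = 0 — eliminated.
That leaves (C). Evaluating it on every row reproduces the table of g exactly.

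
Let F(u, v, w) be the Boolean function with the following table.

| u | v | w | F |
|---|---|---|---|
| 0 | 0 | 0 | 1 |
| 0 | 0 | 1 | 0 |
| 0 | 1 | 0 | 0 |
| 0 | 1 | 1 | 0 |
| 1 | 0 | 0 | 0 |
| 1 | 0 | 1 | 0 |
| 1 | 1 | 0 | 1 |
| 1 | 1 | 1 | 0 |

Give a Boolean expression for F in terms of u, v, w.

Collect the rows where F=1 — (0,0,0), (1,1,0) — and write one minterm per row: ¬u·¬v·¬w, u·v·¬w. Their union (logical OR) reproduces the table exactly.

F(u, v, w) = ((~u & ~v) & ~w) | ((u & v) & ~w)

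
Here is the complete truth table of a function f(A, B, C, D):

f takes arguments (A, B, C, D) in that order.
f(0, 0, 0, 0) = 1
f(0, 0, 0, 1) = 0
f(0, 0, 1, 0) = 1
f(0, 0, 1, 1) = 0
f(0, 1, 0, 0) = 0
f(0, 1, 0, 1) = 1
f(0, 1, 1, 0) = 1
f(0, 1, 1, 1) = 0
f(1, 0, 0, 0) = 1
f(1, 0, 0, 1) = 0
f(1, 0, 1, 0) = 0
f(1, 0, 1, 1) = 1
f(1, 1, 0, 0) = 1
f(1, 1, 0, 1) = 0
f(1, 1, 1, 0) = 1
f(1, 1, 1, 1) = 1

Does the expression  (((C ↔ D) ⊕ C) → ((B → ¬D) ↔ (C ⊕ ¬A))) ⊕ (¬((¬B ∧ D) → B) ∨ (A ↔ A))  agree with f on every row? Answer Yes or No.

Evaluate (((C ↔ D) ⊕ C) → ((B → ¬D) ↔ (C ⊕ ¬A))) ⊕ (¬((¬B ∧ D) → B) ∨ (A ↔ A)) on each row and compare to f:
  A=0, B=0, C=0, D=0: formula gives 0, but f = 1 ✗
A single disagreement suffices: at (0,0,0,0) they differ, so the formula does not compute f.

No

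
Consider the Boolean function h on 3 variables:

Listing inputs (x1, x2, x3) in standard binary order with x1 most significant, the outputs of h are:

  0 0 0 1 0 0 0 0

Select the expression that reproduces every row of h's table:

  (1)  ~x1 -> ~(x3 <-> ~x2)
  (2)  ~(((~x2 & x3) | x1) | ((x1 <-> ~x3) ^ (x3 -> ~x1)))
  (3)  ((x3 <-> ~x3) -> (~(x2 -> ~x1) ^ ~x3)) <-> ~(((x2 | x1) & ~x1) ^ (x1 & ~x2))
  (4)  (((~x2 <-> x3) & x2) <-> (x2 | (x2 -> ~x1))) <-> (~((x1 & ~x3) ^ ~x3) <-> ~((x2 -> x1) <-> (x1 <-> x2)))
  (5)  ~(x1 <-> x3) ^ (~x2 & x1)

2

(1) disagrees with h on (0,0,0) (formula → 1, table → 0); rule it out.
(3) disagrees with h on (0,0,0) (formula → 1, table → 0); rule it out.
(4) disagrees with h on (0,0,1) (formula → 1, table → 0); rule it out.
(5) disagrees with h on (0,0,1) (formula → 1, table → 0); rule it out.
That leaves (2). Evaluating it on every row reproduces the table of h exactly.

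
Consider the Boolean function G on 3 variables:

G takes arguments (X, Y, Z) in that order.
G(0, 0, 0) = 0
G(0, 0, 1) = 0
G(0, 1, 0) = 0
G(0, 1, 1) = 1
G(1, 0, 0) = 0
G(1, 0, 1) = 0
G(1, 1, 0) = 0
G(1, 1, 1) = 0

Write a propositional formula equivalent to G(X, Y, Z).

G(X, Y, Z) = (not X and Y) and Z

Only row (0,1,1) gives 1. That row's minterm ¬X·Y·Z is G directly.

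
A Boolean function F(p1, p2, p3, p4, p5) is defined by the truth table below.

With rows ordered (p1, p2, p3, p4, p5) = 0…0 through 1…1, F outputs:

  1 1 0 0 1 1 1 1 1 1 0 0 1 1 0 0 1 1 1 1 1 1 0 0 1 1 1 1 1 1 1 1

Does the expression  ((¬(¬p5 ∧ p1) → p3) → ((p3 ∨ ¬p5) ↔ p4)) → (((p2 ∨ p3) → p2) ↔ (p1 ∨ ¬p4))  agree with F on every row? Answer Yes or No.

Yes

Test each input against both F and the formula:
  p1=0, p2=0, p3=0, p4=0, p5=0: formula gives 1, F = 1 ✓
  p1=0, p2=0, p3=0, p4=0, p5=1: formula gives 1, F = 1 ✓
  p1=0, p2=0, p3=0, p4=1, p5=0: formula gives 0, F = 0 ✓
  p1=0, p2=0, p3=0, p4=1, p5=1: formula gives 0, F = 0 ✓
  … (the remaining 28 rows also agree.)
No disagreement on any input; they are logically equivalent.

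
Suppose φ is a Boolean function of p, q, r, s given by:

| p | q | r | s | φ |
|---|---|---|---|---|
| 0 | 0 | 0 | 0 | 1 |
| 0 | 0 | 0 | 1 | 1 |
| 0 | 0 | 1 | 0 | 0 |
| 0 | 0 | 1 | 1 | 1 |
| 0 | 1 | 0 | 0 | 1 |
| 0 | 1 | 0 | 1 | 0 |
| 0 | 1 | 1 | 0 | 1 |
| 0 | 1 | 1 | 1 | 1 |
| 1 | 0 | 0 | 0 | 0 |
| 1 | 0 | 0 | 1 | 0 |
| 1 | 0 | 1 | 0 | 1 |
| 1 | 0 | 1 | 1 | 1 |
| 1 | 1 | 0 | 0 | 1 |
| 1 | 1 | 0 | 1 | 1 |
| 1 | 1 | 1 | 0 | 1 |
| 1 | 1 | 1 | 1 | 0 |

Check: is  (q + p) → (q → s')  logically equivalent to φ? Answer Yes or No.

Check the formula against φ row by row:
  p=0, q=0, r=0, s=0: formula gives 1, φ = 1 ✓
  p=0, q=0, r=0, s=1: formula gives 1, φ = 1 ✓
  p=0, q=0, r=1, s=0: formula gives 1, but φ = 0 ✗
Since they disagree at (0,0,1,0), the expression is not a correct formula for φ.

No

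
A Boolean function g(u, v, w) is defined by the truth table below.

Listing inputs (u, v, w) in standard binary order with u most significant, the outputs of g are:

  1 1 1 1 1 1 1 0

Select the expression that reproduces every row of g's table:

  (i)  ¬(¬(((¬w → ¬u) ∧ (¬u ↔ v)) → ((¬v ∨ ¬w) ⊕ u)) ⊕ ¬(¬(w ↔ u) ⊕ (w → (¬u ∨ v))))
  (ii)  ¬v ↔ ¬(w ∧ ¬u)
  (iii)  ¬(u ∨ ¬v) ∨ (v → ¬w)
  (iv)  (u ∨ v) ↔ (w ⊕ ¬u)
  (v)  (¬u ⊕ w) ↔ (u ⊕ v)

(i) fails at (0,0,1): the formula yields 0, g is 1.
(ii) fails at (0,0,1): the formula yields 0, g is 1.
(iv) fails at (0,0,0): the formula yields 0, g is 1.
(v) fails at (0,0,0): the formula yields 0, g is 1.
Only (iii) survives; checking it on all 8 rows confirms it matches g.

iii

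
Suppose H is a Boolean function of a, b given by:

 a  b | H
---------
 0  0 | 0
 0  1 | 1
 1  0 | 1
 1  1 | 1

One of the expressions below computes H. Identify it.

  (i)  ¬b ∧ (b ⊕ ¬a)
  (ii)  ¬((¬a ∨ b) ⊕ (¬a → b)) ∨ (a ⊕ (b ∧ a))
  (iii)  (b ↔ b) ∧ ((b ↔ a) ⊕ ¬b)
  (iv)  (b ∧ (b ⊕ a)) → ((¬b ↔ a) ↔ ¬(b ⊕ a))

ii

(i): at (0,0) it gives 1, but H = 0 — eliminated.
(iii): at (0,1) it gives 0, but H = 1 — eliminated.
(iv): at (0,0) it gives 1, but H = 0 — eliminated.
(ii) is the remaining candidate, and it agrees with H on all 4 inputs.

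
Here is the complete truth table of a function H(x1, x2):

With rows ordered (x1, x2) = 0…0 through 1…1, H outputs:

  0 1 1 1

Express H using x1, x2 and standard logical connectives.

The output is 1 whenever at least one input is 1 — the OR of all inputs.

H(x1, x2) = x1 or x2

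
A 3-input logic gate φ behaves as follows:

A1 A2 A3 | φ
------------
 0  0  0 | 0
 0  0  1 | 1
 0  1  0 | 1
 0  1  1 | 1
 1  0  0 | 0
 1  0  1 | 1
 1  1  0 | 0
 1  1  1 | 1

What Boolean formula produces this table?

φ(A1, A2, A3) = ¬((((¬A1 ∧ ¬A2) ∧ ¬A3) ∨ ((A1 ∧ ¬A2) ∧ ¬A3)) ∨ ((A1 ∧ A2) ∧ ¬A3))

There are just 3 zero rows: (0,0,0), (1,0,0), (1,1,0). Their minterms are ¬A1·¬A2·¬A3, A1·¬A2·¬A3, A1·A2·¬A3; the OR of those covers precisely the 0-outputs, and negating it yields φ.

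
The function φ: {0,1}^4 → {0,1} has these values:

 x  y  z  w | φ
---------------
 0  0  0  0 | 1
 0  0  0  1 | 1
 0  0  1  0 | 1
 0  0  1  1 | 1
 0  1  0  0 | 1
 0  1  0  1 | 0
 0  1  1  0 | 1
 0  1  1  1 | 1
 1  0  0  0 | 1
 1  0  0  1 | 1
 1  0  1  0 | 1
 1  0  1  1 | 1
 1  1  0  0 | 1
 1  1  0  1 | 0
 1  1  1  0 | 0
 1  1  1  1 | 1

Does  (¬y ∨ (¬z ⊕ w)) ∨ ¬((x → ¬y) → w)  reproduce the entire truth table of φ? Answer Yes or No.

Yes

Test each input against both φ and the formula:
  x=0, y=0, z=0, w=0: formula gives 1, φ = 1 ✓
  x=0, y=0, z=0, w=1: formula gives 1, φ = 1 ✓
  x=0, y=0, z=1, w=0: formula gives 1, φ = 1 ✓
  x=0, y=0, z=1, w=1: formula gives 1, φ = 1 ✓
  …and likewise for the remaining 12 rows.
Every row agrees, so the formula is equivalent.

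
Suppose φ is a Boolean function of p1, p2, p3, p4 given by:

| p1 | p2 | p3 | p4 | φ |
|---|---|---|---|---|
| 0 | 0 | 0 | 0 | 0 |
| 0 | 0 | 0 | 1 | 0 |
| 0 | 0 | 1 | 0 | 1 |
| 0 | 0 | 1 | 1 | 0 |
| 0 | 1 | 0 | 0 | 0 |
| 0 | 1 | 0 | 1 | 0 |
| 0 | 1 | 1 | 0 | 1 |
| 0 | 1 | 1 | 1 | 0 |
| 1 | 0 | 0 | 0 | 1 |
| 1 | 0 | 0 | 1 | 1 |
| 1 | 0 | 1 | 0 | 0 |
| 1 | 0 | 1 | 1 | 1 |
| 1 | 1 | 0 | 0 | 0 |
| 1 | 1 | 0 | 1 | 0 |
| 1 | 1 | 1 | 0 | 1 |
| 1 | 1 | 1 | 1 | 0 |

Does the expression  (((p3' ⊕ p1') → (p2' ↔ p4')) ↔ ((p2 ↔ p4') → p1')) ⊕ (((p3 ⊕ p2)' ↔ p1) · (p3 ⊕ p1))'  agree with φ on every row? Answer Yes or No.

Yes

Check the formula against φ row by row:
  p1=0, p2=0, p3=0, p4=0: formula gives 0, φ = 0 ✓
  p1=0, p2=0, p3=0, p4=1: formula gives 0, φ = 0 ✓
  p1=0, p2=0, p3=1, p4=0: formula gives 1, φ = 1 ✓
  p1=0, p2=0, p3=1, p4=1: formula gives 0, φ = 0 ✓
  …and likewise for the remaining 12 rows.
All 16 rows match — the expression computes φ exactly.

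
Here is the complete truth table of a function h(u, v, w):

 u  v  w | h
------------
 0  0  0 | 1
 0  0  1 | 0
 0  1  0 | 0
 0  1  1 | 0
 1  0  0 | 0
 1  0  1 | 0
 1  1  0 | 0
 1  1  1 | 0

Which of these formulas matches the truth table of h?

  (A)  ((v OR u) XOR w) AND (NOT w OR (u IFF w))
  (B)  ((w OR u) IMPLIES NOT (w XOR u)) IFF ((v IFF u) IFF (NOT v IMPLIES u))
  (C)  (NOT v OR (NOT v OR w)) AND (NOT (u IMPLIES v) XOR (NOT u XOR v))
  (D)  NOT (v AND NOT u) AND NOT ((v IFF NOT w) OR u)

(A) fails at (0,0,0): the formula yields 0, h is 1.
(B) fails at (0,0,0): the formula yields 0, h is 1.
(C) fails at (0,0,1): the formula yields 1, h is 0.
That leaves (D). Evaluating it on every row reproduces the table of h exactly.

D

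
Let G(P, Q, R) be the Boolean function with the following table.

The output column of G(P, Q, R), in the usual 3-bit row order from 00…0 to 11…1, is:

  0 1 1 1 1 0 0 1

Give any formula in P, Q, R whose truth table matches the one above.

G(P, Q, R) = not ((((not P and not Q) and not R) or ((P and not Q) and R)) or ((P and Q) and not R))

There are just 3 zero rows: (0,0,0), (1,0,1), (1,1,0). Their minterms are ¬P·¬Q·¬R, P·¬Q·R, P·Q·¬R; the OR of those covers precisely the 0-outputs, and negating it yields G.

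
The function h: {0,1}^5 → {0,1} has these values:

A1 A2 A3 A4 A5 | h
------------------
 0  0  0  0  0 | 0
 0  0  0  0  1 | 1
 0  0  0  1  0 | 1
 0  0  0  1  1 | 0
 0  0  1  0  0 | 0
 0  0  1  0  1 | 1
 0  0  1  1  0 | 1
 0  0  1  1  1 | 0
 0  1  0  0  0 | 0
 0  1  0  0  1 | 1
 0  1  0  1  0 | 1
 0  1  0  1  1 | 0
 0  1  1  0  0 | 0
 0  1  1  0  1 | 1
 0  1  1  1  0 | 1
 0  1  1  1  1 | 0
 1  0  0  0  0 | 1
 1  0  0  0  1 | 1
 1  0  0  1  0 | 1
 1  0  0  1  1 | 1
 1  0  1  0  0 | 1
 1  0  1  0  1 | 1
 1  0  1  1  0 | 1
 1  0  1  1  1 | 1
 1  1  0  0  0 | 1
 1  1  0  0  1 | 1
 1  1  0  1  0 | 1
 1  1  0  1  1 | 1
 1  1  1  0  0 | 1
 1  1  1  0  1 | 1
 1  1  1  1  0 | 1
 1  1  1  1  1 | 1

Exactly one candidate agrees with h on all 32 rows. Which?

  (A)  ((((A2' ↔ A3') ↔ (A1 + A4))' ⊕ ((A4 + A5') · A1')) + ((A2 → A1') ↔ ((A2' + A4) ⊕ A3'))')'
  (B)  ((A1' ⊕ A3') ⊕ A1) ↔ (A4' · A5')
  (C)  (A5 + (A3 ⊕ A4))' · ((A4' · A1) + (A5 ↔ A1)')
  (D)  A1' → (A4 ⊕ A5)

(A): at (0,0,0,0,1) it gives 0, but h = 1 — eliminated.
(B): at (0,0,0,1,1) it gives 1, but h = 0 — eliminated.
(C): at (0,0,0,0,1) it gives 0, but h = 1 — eliminated.
(D) is the remaining candidate, and it agrees with h on all 32 inputs.

D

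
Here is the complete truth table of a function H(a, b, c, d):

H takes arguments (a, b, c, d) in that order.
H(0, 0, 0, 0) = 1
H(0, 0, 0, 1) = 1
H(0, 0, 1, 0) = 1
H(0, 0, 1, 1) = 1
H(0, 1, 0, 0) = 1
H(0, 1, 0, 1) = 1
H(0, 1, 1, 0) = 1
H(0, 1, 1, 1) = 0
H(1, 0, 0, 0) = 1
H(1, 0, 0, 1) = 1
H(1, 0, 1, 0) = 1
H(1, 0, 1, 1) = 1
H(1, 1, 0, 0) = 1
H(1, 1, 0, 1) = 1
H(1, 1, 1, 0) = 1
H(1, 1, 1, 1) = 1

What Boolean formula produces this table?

H is 0 on exactly one input, (0,1,1,1), whose minterm is ¬a·b·c·d. So H is the negation of that single conjunction.

H(a, b, c, d) = NOT (((NOT a AND b) AND c) AND d)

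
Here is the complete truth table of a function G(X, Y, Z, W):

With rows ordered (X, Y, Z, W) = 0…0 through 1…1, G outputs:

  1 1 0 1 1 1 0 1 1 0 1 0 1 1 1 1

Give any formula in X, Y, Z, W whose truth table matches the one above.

The 0-rows are (0,0,1,0), (0,1,1,0), (1,0,0,1), (1,0,1,1). Take each as a conjunction (¬X·¬Y·Z·¬W, ¬X·Y·Z·¬W, X·¬Y·¬Z·W, X·¬Y·Z·W), form their disjunction, and complement — that gives a formula that is 1 everywhere G is.

G(X, Y, Z, W) = not ((((((not X and not Y) and Z) and not W) or (((not X and Y) and Z) and not W)) or (((X and not Y) and not Z) and W)) or (((X and not Y) and Z) and W))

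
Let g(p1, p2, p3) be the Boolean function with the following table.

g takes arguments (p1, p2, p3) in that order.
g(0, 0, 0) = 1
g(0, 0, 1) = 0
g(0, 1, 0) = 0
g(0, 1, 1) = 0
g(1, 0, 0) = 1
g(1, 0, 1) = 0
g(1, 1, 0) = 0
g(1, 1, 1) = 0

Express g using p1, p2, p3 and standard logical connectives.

g(p1, p2, p3) = ((not p1 and not p2) and not p3) or ((p1 and not p2) and not p3)

g=1 on 2 inputs: (0,0,0), (1,0,0). Reading each as a conjunction of literals (¬p1·¬p2·¬p3, p1·¬p2·¬p3) and taking the OR gives the canonical DNF.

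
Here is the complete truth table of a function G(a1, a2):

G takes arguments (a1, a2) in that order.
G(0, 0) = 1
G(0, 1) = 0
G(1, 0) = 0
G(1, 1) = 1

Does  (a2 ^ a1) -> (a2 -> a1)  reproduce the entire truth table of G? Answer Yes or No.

Test each input against both G and the formula:
  a1=0, a2=0: formula gives 1, G = 1 ✓
  a1=0, a2=1: formula gives 0, G = 0 ✓
  a1=1, a2=0: formula gives 1, but G = 0 ✗
A single disagreement suffices: at (1,0) they differ, so the formula does not compute G.

No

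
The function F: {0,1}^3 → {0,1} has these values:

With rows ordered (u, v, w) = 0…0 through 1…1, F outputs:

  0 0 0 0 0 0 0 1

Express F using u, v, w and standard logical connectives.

The output is 1 only when every input is 1 — the AND of all inputs.

F(u, v, w) = (u and v) and w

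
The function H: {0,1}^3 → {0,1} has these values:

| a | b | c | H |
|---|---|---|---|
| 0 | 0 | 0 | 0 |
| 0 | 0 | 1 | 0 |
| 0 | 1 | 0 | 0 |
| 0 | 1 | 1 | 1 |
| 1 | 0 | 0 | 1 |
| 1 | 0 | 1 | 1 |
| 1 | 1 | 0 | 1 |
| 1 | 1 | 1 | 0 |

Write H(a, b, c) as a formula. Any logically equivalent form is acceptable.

H(a, b, c) = ((((NOT a AND b) AND c) OR ((a AND NOT b) AND NOT c)) OR ((a AND NOT b) AND c)) OR ((a AND b) AND NOT c)

The 1-rows are (0,1,1), (1,0,0), (1,0,1), (1,1,0). Each contributes one minterm — ¬a·b·c; a·¬b·¬c; a·¬b·c; a·b·¬c — and their disjunction is a sum-of-products form of H.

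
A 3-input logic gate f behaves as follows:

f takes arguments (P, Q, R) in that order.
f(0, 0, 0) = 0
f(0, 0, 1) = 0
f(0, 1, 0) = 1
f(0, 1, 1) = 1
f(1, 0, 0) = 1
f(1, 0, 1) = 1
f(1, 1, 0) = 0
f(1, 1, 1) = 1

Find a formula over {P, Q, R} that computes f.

f(P, Q, R) = ~((((~P & ~Q) & ~R) | ((~P & ~Q) & R)) | ((P & Q) & ~R))

f is 0 on only 3 rows — (0,0,0), (0,0,1), (1,1,0). Writing each as a minterm (¬P·¬Q·¬R, ¬P·¬Q·R, P·Q·¬R) and OR-ing them characterizes exactly where f=0, so f is the negation of that disjunction.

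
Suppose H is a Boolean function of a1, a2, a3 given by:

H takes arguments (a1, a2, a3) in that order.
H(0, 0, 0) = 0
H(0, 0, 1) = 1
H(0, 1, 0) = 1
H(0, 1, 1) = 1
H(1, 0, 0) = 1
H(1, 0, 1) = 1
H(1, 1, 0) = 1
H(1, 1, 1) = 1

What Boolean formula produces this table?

H(a1, a2, a3) = (a1 or a2) or a3

The output is 1 whenever at least one input is 1 — the OR of all inputs.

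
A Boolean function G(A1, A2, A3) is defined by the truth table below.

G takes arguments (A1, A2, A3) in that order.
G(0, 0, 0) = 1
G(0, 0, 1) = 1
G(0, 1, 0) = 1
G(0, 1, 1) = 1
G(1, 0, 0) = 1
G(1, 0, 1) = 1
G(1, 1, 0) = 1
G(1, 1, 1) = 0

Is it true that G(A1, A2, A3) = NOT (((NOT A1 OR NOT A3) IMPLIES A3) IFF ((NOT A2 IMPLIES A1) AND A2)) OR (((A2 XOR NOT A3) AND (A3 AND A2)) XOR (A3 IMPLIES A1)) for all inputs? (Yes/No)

Yes

Check the formula against G row by row:
  A1=0, A2=0, A3=0: formula gives 1, G = 1 ✓
  A1=0, A2=0, A3=1: formula gives 1, G = 1 ✓
  A1=0, A2=1, A3=0: formula gives 1, G = 1 ✓
  A1=0, A2=1, A3=1: formula gives 1, G = 1 ✓
  A1=1, A2=0, A3=0: formula gives 1, G = 1 ✓
  …and likewise for the remaining 3 rows.
Every row agrees, so the formula is equivalent.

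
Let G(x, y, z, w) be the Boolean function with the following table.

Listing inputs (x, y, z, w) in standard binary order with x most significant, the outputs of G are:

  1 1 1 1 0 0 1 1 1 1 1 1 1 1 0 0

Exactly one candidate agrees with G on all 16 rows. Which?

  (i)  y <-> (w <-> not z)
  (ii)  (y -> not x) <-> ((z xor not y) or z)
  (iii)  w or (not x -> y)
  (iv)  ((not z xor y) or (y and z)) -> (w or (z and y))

(i): at (0,0,0,1) it gives 0, but G = 1 — eliminated.
(iii): at (0,0,0,0) it gives 0, but G = 1 — eliminated.
(iv): at (0,0,0,0) it gives 0, but G = 1 — eliminated.
That leaves (ii). Evaluating it on every row reproduces the table of G exactly.

ii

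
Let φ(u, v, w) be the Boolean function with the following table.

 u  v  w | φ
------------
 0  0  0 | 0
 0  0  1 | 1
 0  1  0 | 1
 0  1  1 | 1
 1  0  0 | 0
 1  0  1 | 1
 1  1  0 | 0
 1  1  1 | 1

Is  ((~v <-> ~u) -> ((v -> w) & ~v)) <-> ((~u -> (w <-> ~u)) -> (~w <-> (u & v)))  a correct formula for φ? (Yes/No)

Test each input against both φ and the formula:
  u=0, v=0, w=0: formula gives 1, but φ = 0 ✗
A single disagreement suffices: at (0,0,0) they differ, so the formula does not compute φ.

No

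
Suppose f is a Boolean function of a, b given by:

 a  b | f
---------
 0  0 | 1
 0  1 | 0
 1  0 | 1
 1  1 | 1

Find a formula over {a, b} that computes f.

This is b → a (false only at 0,1).

f(a, b) = b IMPLIES a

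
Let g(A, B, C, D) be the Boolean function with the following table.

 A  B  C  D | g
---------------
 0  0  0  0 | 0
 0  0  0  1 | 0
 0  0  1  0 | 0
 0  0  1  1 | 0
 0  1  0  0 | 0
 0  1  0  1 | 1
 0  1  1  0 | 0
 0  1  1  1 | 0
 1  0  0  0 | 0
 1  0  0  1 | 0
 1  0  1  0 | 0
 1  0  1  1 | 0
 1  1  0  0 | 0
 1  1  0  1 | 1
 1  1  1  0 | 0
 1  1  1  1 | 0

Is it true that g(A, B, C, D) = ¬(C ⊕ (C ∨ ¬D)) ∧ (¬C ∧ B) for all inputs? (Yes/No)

Yes

Test each input against both g and the formula:
  A=0, B=0, C=0, D=0: formula gives 0, g = 0 ✓
  A=0, B=0, C=0, D=1: formula gives 0, g = 0 ✓
  A=0, B=0, C=1, D=0: formula gives 0, g = 0 ✓
  A=0, B=0, C=1, D=1: formula gives 0, g = 0 ✓
  … (the remaining 12 rows also agree.)
Every row agrees, so the formula is equivalent.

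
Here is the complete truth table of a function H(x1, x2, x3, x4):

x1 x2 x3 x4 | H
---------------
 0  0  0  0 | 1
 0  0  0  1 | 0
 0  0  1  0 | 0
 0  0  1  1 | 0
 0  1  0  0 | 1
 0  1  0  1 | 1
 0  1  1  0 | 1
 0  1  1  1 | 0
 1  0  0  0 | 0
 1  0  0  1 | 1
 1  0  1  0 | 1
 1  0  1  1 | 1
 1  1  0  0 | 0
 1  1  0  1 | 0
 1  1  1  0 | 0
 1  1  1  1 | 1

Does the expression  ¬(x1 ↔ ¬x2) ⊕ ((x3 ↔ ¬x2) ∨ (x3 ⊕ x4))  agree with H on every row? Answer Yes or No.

Yes

Evaluate ¬(x1 ↔ ¬x2) ⊕ ((x3 ↔ ¬x2) ∨ (x3 ⊕ x4)) on each row and compare to H:
  x1=0, x2=0, x3=0, x4=0: formula gives 1, H = 1 ✓
  x1=0, x2=0, x3=0, x4=1: formula gives 0, H = 0 ✓
  x1=0, x2=0, x3=1, x4=0: formula gives 0, H = 0 ✓
  x1=0, x2=0, x3=1, x4=1: formula gives 0, H = 0 ✓
  … (the remaining 12 rows also agree.)
Every row agrees, so the formula is equivalent.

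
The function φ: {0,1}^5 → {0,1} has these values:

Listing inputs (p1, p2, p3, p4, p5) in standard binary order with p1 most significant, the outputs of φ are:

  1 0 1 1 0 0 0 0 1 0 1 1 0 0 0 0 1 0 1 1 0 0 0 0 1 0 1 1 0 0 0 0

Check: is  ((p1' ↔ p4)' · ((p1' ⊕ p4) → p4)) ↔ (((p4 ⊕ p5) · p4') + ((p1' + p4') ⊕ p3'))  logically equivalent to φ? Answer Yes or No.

Evaluate ((p1' ↔ p4)' · ((p1' ⊕ p4) → p4)) ↔ (((p4 ⊕ p5) · p4') + ((p1' + p4') ⊕ p3')) on each row and compare to φ:
  p1=0, p2=0, p3=0, p4=0, p5=0: formula gives 1, φ = 1 ✓
  p1=0, p2=0, p3=0, p4=0, p5=1: formula gives 0, φ = 0 ✓
  p1=0, p2=0, p3=0, p4=1, p5=0: formula gives 1, φ = 1 ✓
  p1=0, p2=0, p3=0, p4=1, p5=1: formula gives 1, φ = 1 ✓
  … (the remaining 28 rows also agree.)
No disagreement on any input; they are logically equivalent.

Yes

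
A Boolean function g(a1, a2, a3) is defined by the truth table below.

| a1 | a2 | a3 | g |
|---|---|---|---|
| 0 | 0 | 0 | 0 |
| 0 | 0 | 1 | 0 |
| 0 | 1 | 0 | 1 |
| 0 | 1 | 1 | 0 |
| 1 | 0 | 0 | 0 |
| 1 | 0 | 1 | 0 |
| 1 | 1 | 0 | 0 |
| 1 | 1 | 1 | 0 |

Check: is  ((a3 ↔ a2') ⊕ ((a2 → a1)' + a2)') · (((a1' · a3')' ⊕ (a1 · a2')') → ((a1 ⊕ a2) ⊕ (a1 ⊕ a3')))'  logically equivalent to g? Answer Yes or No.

Check the formula against g row by row:
  a1=0, a2=0, a3=0: formula gives 0, g = 0 ✓
  a1=0, a2=0, a3=1: formula gives 0, g = 0 ✓
  a1=0, a2=1, a3=0: formula gives 1, g = 1 ✓
  a1=0, a2=1, a3=1: formula gives 0, g = 0 ✓
  a1=1, a2=0, a3=0: formula gives 0, g = 0 ✓
  …and likewise for the remaining 3 rows.
No disagreement on any input; they are logically equivalent.

Yes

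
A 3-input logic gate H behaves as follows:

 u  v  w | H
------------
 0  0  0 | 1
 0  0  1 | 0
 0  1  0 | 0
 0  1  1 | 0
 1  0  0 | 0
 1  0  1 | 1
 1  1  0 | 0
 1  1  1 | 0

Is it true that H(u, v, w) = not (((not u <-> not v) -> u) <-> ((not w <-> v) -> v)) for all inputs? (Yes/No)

Check the formula against H row by row:
  u=0, v=0, w=0: formula gives 1, H = 1 ✓
  u=0, v=0, w=1: formula gives 0, H = 0 ✓
  u=0, v=1, w=0: formula gives 0, H = 0 ✓
  u=0, v=1, w=1: formula gives 0, H = 0 ✓
  u=1, v=0, w=0: formula gives 0, H = 0 ✓
  …and likewise for the remaining 3 rows.
All 8 rows match — the expression computes H exactly.

Yes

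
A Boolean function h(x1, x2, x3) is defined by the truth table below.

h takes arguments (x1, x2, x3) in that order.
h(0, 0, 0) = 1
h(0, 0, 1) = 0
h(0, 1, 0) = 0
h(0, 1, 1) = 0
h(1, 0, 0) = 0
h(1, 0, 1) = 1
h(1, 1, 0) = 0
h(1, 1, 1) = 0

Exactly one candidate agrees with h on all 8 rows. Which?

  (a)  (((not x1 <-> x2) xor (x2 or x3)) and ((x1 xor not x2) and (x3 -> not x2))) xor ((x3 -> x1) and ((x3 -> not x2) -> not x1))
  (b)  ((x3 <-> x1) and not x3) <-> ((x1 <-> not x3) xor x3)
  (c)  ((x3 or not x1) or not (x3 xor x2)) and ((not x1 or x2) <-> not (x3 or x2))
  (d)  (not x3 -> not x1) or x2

c

(a): at (0,0,1) it gives 1, but h = 0 — eliminated.
(b): at (0,0,0) it gives 0, but h = 1 — eliminated.
(d): at (0,0,1) it gives 1, but h = 0 — eliminated.
(c) is the remaining candidate, and it agrees with h on all 8 inputs.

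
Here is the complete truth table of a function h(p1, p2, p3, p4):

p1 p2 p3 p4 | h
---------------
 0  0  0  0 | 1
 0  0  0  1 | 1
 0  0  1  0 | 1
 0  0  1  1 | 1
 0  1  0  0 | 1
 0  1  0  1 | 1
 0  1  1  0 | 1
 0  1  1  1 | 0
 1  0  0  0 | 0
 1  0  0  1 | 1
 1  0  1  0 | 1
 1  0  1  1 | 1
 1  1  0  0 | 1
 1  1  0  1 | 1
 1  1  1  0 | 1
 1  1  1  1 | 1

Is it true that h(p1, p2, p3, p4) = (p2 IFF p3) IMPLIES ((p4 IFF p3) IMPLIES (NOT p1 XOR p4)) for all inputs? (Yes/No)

Test each input against both h and the formula:
  p1=0, p2=0, p3=0, p4=0: formula gives 1, h = 1 ✓
  p1=0, p2=0, p3=0, p4=1: formula gives 1, h = 1 ✓
  p1=0, p2=0, p3=1, p4=0: formula gives 1, h = 1 ✓
  p1=0, p2=0, p3=1, p4=1: formula gives 1, h = 1 ✓
  …and likewise for the remaining 12 rows.
Every row agrees, so the formula is equivalent.

Yes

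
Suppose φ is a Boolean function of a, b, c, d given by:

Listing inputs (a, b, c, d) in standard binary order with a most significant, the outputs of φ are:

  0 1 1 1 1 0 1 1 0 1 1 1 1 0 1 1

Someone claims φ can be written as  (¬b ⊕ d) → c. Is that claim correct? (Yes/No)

Evaluate (¬b ⊕ d) → c on each row and compare to φ:
  a=0, b=0, c=0, d=0: formula gives 0, φ = 0 ✓
  a=0, b=0, c=0, d=1: formula gives 1, φ = 1 ✓
  a=0, b=0, c=1, d=0: formula gives 1, φ = 1 ✓
  a=0, b=0, c=1, d=1: formula gives 1, φ = 1 ✓
  … (the remaining 12 rows also agree.)
No disagreement on any input; they are logically equivalent.

Yes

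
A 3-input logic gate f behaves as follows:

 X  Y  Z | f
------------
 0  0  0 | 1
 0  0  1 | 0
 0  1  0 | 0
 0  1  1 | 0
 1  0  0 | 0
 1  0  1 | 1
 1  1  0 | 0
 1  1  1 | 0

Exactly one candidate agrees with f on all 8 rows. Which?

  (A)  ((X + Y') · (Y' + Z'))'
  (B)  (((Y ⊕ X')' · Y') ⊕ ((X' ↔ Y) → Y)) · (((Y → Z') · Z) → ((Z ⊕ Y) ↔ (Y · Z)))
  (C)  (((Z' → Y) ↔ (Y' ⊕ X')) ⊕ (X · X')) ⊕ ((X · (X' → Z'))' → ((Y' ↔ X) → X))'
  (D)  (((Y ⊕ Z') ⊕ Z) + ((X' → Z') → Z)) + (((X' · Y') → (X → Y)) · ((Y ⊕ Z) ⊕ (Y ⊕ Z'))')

C

(A) fails at (0,0,0): the formula yields 0, f is 1.
(B) fails at (0,1,0): the formula yields 1, f is 0.
(D) fails at (0,0,1): the formula yields 1, f is 0.
That leaves (C). Evaluating it on every row reproduces the table of f exactly.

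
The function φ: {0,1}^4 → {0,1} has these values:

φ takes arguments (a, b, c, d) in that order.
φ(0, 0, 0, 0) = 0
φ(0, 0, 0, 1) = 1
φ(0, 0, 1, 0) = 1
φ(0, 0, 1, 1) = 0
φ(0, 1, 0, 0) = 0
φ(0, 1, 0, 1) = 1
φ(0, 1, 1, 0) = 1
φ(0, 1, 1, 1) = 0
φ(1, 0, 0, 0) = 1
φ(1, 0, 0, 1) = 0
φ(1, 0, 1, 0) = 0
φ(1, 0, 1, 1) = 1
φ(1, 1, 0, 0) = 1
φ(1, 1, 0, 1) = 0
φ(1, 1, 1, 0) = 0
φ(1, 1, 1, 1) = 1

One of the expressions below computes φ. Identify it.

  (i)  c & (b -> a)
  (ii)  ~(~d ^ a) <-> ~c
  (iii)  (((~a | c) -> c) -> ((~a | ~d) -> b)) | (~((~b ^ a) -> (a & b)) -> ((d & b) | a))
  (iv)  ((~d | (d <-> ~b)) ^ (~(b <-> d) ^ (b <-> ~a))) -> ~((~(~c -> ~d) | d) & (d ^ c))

ii

(i) disagrees with φ on (0,0,0,1) (formula → 0, table → 1); rule it out.
(iii) disagrees with φ on (0,0,0,0) (formula → 1, table → 0); rule it out.
(iv) disagrees with φ on (0,0,0,0) (formula → 1, table → 0); rule it out.
Only (ii) survives; checking it on all 16 rows confirms it matches φ.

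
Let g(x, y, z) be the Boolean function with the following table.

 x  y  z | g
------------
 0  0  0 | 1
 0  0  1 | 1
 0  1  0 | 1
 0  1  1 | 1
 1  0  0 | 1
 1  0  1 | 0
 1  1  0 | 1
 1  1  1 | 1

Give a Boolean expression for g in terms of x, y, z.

g is 0 on exactly one input, (1,0,1), whose minterm is x·¬y·z. So g is the negation of that single conjunction.

g(x, y, z) = ¬((x ∧ ¬y) ∧ z)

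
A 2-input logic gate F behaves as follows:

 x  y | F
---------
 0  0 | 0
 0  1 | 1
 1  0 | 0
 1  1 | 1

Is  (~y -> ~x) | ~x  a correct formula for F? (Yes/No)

No

Evaluate (~y -> ~x) | ~x on each row and compare to F:
  x=0, y=0: formula gives 1, but F = 0 ✗
Since they disagree at (0,0), the expression is not a correct formula for F.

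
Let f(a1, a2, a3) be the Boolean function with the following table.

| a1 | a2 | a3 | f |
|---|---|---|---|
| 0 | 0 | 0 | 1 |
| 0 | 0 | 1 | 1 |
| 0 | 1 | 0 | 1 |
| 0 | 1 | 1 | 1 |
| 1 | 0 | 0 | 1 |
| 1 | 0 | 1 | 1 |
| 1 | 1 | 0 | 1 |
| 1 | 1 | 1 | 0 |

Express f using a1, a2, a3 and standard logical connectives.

f(a1, a2, a3) = NOT ((a1 AND a2) AND a3)

The output is 0 only when every input is 1 — NAND of all inputs.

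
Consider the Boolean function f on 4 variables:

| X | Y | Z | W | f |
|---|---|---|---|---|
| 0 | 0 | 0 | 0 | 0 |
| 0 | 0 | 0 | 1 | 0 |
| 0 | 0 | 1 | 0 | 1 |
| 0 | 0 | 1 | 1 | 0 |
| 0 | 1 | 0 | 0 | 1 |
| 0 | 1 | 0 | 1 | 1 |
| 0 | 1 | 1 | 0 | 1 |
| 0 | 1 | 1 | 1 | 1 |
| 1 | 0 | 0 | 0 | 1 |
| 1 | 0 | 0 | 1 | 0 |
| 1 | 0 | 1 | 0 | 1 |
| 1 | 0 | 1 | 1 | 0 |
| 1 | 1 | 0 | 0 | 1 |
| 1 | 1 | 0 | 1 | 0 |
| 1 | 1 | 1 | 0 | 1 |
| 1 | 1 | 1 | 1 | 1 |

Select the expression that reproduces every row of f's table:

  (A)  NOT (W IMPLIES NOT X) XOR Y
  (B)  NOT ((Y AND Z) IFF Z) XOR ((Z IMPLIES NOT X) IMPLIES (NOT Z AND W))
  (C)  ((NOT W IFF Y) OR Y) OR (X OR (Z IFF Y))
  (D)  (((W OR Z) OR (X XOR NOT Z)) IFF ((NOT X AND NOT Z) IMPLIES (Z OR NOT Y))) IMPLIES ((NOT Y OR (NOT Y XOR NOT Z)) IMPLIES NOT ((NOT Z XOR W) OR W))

D

(A) disagrees with f on (0,0,1,0) (formula → 0, table → 1); rule it out.
(B) disagrees with f on (0,0,0,1) (formula → 1, table → 0); rule it out.
(C) disagrees with f on (0,0,0,0) (formula → 1, table → 0); rule it out.
Only (D) survives; checking it on all 16 rows confirms it matches f.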